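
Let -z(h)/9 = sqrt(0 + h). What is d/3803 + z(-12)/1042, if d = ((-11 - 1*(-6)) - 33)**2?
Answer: 1444/3803 - 9*I*sqrt(3)/521 ≈ 0.3797 - 0.02992*I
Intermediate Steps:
d = 1444 (d = ((-11 + 6) - 33)**2 = (-5 - 33)**2 = (-38)**2 = 1444)
z(h) = -9*sqrt(h) (z(h) = -9*sqrt(0 + h) = -9*sqrt(h))
d/3803 + z(-12)/1042 = 1444/3803 - 18*I*sqrt(3)/1042 = 1444*(1/3803) - 18*I*sqrt(3)*(1/1042) = 1444/3803 - 18*I*sqrt(3)*(1/1042) = 1444/3803 - 9*I*sqrt(3)/521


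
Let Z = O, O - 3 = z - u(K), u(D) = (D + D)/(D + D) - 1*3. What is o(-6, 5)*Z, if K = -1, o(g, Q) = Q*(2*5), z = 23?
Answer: 1400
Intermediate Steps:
o(g, Q) = 10*Q (o(g, Q) = Q*10 = 10*Q)
u(D) = -2 (u(D) = (2*D)/((2*D)) - 3 = (2*D)*(1/(2*D)) - 3 = 1 - 3 = -2)
O = 28 (O = 3 + (23 - 1*(-2)) = 3 + (23 + 2) = 3 + 25 = 28)
Z = 28
o(-6, 5)*Z = (10*5)*28 = 50*28 = 1400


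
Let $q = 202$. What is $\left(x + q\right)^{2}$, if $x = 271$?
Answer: $223729$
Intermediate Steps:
$\left(x + q\right)^{2} = \left(271 + 202\right)^{2} = 473^{2} = 223729$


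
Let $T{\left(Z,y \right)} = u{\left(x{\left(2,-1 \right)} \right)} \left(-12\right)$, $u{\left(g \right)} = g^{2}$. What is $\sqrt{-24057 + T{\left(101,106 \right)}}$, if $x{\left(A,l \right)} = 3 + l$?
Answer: $i \sqrt{24105} \approx 155.26 i$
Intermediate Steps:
$T{\left(Z,y \right)} = -48$ ($T{\left(Z,y \right)} = \left(3 - 1\right)^{2} \left(-12\right) = 2^{2} \left(-12\right) = 4 \left(-12\right) = -48$)
$\sqrt{-24057 + T{\left(101,106 \right)}} = \sqrt{-24057 - 48} = \sqrt{-24105} = i \sqrt{24105}$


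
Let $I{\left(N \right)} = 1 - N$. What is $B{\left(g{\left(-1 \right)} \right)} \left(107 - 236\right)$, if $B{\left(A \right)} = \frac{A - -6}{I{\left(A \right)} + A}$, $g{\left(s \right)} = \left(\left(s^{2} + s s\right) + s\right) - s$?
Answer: $-1032$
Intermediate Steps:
$g{\left(s \right)} = 2 s^{2}$ ($g{\left(s \right)} = \left(\left(s^{2} + s^{2}\right) + s\right) - s = \left(2 s^{2} + s\right) - s = \left(s + 2 s^{2}\right) - s = 2 s^{2}$)
$B{\left(A \right)} = 6 + A$ ($B{\left(A \right)} = \frac{A - -6}{\left(1 - A\right) + A} = \frac{A + 6}{1} = \left(6 + A\right) 1 = 6 + A$)
$B{\left(g{\left(-1 \right)} \right)} \left(107 - 236\right) = \left(6 + 2 \left(-1\right)^{2}\right) \left(107 - 236\right) = \left(6 + 2 \cdot 1\right) \left(-129\right) = \left(6 + 2\right) \left(-129\right) = 8 \left(-129\right) = -1032$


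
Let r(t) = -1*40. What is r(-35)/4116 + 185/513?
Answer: 61745/175959 ≈ 0.35091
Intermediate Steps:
r(t) = -40
r(-35)/4116 + 185/513 = -40/4116 + 185/513 = -40*1/4116 + 185*(1/513) = -10/1029 + 185/513 = 61745/175959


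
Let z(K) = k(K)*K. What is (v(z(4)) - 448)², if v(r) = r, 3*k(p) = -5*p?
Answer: 2027776/9 ≈ 2.2531e+5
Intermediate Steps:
k(p) = -5*p/3 (k(p) = (-5*p)/3 = -5*p/3)
z(K) = -5*K²/3 (z(K) = (-5*K/3)*K = -5*K²/3)
(v(z(4)) - 448)² = (-5/3*4² - 448)² = (-5/3*16 - 448)² = (-80/3 - 448)² = (-1424/3)² = 2027776/9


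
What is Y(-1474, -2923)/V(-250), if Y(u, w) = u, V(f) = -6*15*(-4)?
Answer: -737/180 ≈ -4.0944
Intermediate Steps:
V(f) = 360 (V(f) = -90*(-4) = 360)
Y(-1474, -2923)/V(-250) = -1474/360 = -1474*1/360 = -737/180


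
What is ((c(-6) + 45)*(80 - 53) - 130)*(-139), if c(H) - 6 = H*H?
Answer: -308441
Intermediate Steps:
c(H) = 6 + H² (c(H) = 6 + H*H = 6 + H²)
((c(-6) + 45)*(80 - 53) - 130)*(-139) = (((6 + (-6)²) + 45)*(80 - 53) - 130)*(-139) = (((6 + 36) + 45)*27 - 130)*(-139) = ((42 + 45)*27 - 130)*(-139) = (87*27 - 130)*(-139) = (2349 - 130)*(-139) = 2219*(-139) = -308441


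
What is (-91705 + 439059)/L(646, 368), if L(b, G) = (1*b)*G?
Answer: 173677/118864 ≈ 1.4611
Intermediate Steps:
L(b, G) = G*b (L(b, G) = b*G = G*b)
(-91705 + 439059)/L(646, 368) = (-91705 + 439059)/((368*646)) = 347354/237728 = 347354*(1/237728) = 173677/118864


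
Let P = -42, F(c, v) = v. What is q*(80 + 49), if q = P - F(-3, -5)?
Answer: -4773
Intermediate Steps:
q = -37 (q = -42 - 1*(-5) = -42 + 5 = -37)
q*(80 + 49) = -37*(80 + 49) = -37*129 = -4773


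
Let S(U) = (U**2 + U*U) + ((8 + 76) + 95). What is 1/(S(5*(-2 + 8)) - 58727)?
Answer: -1/56748 ≈ -1.7622e-5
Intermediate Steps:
S(U) = 179 + 2*U**2 (S(U) = (U**2 + U**2) + (84 + 95) = 2*U**2 + 179 = 179 + 2*U**2)
1/(S(5*(-2 + 8)) - 58727) = 1/((179 + 2*(5*(-2 + 8))**2) - 58727) = 1/((179 + 2*(5*6)**2) - 58727) = 1/((179 + 2*30**2) - 58727) = 1/((179 + 2*900) - 58727) = 1/((179 + 1800) - 58727) = 1/(1979 - 58727) = 1/(-56748) = -1/56748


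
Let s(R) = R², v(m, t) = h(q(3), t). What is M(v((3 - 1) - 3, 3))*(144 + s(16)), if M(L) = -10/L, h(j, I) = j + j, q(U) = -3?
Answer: 2000/3 ≈ 666.67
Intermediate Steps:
h(j, I) = 2*j
v(m, t) = -6 (v(m, t) = 2*(-3) = -6)
M(v((3 - 1) - 3, 3))*(144 + s(16)) = (-10/(-6))*(144 + 16²) = (-10*(-⅙))*(144 + 256) = (5/3)*400 = 2000/3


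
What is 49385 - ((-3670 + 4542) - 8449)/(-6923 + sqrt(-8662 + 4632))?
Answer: 2367067339644/47931959 - 7577*I*sqrt(4030)/47931959 ≈ 49384.0 - 0.010035*I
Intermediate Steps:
49385 - ((-3670 + 4542) - 8449)/(-6923 + sqrt(-8662 + 4632)) = 49385 - (872 - 8449)/(-6923 + sqrt(-4030)) = 49385 - (-7577)/(-6923 + I*sqrt(4030)) = 49385 + 7577/(-6923 + I*sqrt(4030))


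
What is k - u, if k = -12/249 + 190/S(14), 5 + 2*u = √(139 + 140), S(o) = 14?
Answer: 18619/1162 - 3*√31/2 ≈ 7.6716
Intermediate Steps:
u = -5/2 + 3*√31/2 (u = -5/2 + √(139 + 140)/2 = -5/2 + √279/2 = -5/2 + (3*√31)/2 = -5/2 + 3*√31/2 ≈ 5.8516)
k = 7857/581 (k = -12/249 + 190/14 = -12*1/249 + 190*(1/14) = -4/83 + 95/7 = 7857/581 ≈ 13.523)
k - u = 7857/581 - (-5/2 + 3*√31/2) = 7857/581 + (5/2 - 3*√31/2) = 18619/1162 - 3*√31/2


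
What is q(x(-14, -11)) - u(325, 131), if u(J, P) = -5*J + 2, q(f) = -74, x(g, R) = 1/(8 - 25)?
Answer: 1549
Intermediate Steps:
x(g, R) = -1/17 (x(g, R) = 1/(-17) = -1/17)
u(J, P) = 2 - 5*J
q(x(-14, -11)) - u(325, 131) = -74 - (2 - 5*325) = -74 - (2 - 1625) = -74 - 1*(-1623) = -74 + 1623 = 1549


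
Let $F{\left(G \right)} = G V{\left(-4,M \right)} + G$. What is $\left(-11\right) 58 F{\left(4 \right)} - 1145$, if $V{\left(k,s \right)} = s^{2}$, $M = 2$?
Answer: $-13905$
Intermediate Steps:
$F{\left(G \right)} = 5 G$ ($F{\left(G \right)} = G 2^{2} + G = G 4 + G = 4 G + G = 5 G$)
$\left(-11\right) 58 F{\left(4 \right)} - 1145 = \left(-11\right) 58 \cdot 5 \cdot 4 - 1145 = \left(-638\right) 20 - 1145 = -12760 - 1145 = -13905$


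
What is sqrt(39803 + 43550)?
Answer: sqrt(83353) ≈ 288.71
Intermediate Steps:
sqrt(39803 + 43550) = sqrt(83353)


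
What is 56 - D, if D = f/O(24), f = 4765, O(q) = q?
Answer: -3421/24 ≈ -142.54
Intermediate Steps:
D = 4765/24 ≈ 198.54
56 - D = 56 - 1*4765/24 = 56 - 4765/24 = -3421/24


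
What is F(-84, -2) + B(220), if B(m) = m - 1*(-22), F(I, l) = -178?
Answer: 64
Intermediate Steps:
B(m) = 22 + m (B(m) = m + 22 = 22 + m)
F(-84, -2) + B(220) = -178 + (22 + 220) = -178 + 242 = 64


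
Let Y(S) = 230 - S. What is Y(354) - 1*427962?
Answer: -428086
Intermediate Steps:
Y(354) - 1*427962 = (230 - 1*354) - 1*427962 = (230 - 354) - 427962 = -124 - 427962 = -428086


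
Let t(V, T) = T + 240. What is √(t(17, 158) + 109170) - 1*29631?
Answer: -29631 + 32*√107 ≈ -29300.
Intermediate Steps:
t(V, T) = 240 + T
√(t(17, 158) + 109170) - 1*29631 = √((240 + 158) + 109170) - 1*29631 = √(398 + 109170) - 29631 = √109568 - 29631 = 32*√107 - 29631 = -29631 + 32*√107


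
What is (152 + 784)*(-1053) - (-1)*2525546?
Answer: 1539938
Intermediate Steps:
(152 + 784)*(-1053) - (-1)*2525546 = 936*(-1053) - 1*(-2525546) = -985608 + 2525546 = 1539938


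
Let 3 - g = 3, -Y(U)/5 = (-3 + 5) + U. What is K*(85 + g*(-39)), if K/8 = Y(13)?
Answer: -51000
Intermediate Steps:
Y(U) = -10 - 5*U (Y(U) = -5*((-3 + 5) + U) = -5*(2 + U) = -10 - 5*U)
K = -600 (K = 8*(-10 - 5*13) = 8*(-10 - 65) = 8*(-75) = -600)
g = 0 (g = 3 - 1*3 = 3 - 3 = 0)
K*(85 + g*(-39)) = -600*(85 + 0*(-39)) = -600*(85 + 0) = -600*85 = -51000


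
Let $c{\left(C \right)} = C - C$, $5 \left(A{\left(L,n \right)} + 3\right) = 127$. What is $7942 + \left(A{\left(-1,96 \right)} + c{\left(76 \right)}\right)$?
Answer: $\frac{39822}{5} \approx 7964.4$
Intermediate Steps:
$A{\left(L,n \right)} = \frac{112}{5}$ ($A{\left(L,n \right)} = -3 + \frac{1}{5} \cdot 127 = -3 + \frac{127}{5} = \frac{112}{5}$)
$c{\left(C \right)} = 0$
$7942 + \left(A{\left(-1,96 \right)} + c{\left(76 \right)}\right) = 7942 + \left(\frac{112}{5} + 0\right) = 7942 + \frac{112}{5} = \frac{39822}{5}$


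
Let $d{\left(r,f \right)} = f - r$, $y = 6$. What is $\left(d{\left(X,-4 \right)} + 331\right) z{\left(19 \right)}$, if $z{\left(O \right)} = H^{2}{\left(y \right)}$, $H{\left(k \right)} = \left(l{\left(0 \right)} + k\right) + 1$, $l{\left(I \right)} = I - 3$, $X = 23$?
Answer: $4864$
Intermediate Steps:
$l{\left(I \right)} = -3 + I$
$H{\left(k \right)} = -2 + k$ ($H{\left(k \right)} = \left(\left(-3 + 0\right) + k\right) + 1 = \left(-3 + k\right) + 1 = -2 + k$)
$z{\left(O \right)} = 16$ ($z{\left(O \right)} = \left(-2 + 6\right)^{2} = 4^{2} = 16$)
$\left(d{\left(X,-4 \right)} + 331\right) z{\left(19 \right)} = \left(\left(-4 - 23\right) + 331\right) 16 = \left(-27 + 331\right) 16 = 304 \cdot 16 = 4864$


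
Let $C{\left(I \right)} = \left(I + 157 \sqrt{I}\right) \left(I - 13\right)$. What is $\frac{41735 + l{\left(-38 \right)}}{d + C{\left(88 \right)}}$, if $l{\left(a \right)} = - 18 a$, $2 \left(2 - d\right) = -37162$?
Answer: $- \frac{1068237677}{11567071511} + \frac{998967450 \sqrt{22}}{11567071511} \approx 0.31273$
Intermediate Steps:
$d = 18583$ ($d = 2 - -18581 = 2 + 18581 = 18583$)
$C{\left(I \right)} = \left(-13 + I\right) \left(I + 157 \sqrt{I}\right)$ ($C{\left(I \right)} = \left(I + 157 \sqrt{I}\right) \left(-13 + I\right) = \left(-13 + I\right) \left(I + 157 \sqrt{I}\right)$)
$\frac{41735 + l{\left(-38 \right)}}{d + C{\left(88 \right)}} = \frac{41735 - -684}{18583 + \left(88^{2} - 2041 \sqrt{88} - 1144 + 157 \cdot 88^{\frac{3}{2}}\right)} = \frac{41735 + 684}{18583 + \left(7744 - 2041 \cdot 2 \sqrt{22} - 1144 + 157 \cdot 176 \sqrt{22}\right)} = \frac{42419}{18583 + \left(7744 - 4082 \sqrt{22} - 1144 + 27632 \sqrt{22}\right)} = \frac{42419}{18583 + \left(6600 + 23550 \sqrt{22}\right)} = \frac{42419}{25183 + 23550 \sqrt{22}}$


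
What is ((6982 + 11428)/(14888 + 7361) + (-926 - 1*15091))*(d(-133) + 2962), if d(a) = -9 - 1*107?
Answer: -1014154520258/22249 ≈ -4.5582e+7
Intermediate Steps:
d(a) = -116 (d(a) = -9 - 107 = -116)
((6982 + 11428)/(14888 + 7361) + (-926 - 1*15091))*(d(-133) + 2962) = ((6982 + 11428)/(14888 + 7361) + (-926 - 1*15091))*(-116 + 2962) = (18410/22249 + (-926 - 15091))*2846 = (18410*(1/22249) - 16017)*2846 = (18410/22249 - 16017)*2846 = -356343823/22249*2846 = -1014154520258/22249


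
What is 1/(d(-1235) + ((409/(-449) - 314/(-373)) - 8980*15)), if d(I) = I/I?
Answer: -167477/22558995994 ≈ -7.4240e-6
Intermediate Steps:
d(I) = 1
1/(d(-1235) + ((409/(-449) - 314/(-373)) - 8980*15)) = 1/(1 + ((409/(-449) - 314/(-373)) - 8980*15)) = 1/(1 + ((409*(-1/449) - 314*(-1/373)) - 898*150)) = 1/(1 + ((-409/449 + 314/373) - 134700)) = 1/(1 + (-11571/167477 - 134700)) = 1/(1 - 22559163471/167477) = 1/(-22558995994/167477) = -167477/22558995994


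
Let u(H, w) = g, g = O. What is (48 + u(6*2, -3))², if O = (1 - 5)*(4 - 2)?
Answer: 1600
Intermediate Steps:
O = -8 (O = -4*2 = -8)
g = -8
u(H, w) = -8
(48 + u(6*2, -3))² = (48 - 8)² = 40² = 1600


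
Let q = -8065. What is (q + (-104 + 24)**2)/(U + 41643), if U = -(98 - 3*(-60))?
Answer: -333/8273 ≈ -0.040251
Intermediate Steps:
U = -278 (U = -(98 + 180) = -1*278 = -278)
(q + (-104 + 24)**2)/(U + 41643) = (-8065 + (-104 + 24)**2)/(-278 + 41643) = (-8065 + (-80)**2)/41365 = (-8065 + 6400)*(1/41365) = -1665*1/41365 = -333/8273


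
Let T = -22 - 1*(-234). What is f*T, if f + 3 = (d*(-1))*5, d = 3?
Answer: -3816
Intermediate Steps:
f = -18 (f = -3 + (3*(-1))*5 = -3 - 3*5 = -3 - 15 = -18)
T = 212 (T = -22 + 234 = 212)
f*T = -18*212 = -3816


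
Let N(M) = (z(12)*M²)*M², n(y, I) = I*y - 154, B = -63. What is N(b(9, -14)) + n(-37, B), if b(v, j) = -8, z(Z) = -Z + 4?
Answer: -30591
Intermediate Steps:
z(Z) = 4 - Z
n(y, I) = -154 + I*y
N(M) = -8*M⁴ (N(M) = ((4 - 1*12)*M²)*M² = ((4 - 12)*M²)*M² = (-8*M²)*M² = -8*M⁴)
N(b(9, -14)) + n(-37, B) = -8*(-8)⁴ + (-154 - 63*(-37)) = -8*4096 + (-154 + 2331) = -32768 + 2177 = -30591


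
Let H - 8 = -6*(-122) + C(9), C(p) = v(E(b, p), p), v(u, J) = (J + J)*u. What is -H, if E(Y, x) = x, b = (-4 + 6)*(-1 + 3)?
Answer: -902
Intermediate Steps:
b = 4 (b = 2*2 = 4)
v(u, J) = 2*J*u (v(u, J) = (2*J)*u = 2*J*u)
C(p) = 2*p**2 (C(p) = 2*p*p = 2*p**2)
H = 902 (H = 8 + (-6*(-122) + 2*9**2) = 8 + (732 + 2*81) = 8 + (732 + 162) = 8 + 894 = 902)
-H = -1*902 = -902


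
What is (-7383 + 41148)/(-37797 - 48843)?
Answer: -2251/5776 ≈ -0.38972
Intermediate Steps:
(-7383 + 41148)/(-37797 - 48843) = 33765/(-86640) = 33765*(-1/86640) = -2251/5776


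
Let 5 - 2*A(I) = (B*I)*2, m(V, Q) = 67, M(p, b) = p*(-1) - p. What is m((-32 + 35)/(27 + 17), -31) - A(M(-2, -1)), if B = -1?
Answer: 121/2 ≈ 60.500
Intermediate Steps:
M(p, b) = -2*p (M(p, b) = -p - p = -2*p)
A(I) = 5/2 + I (A(I) = 5/2 - (-I)*2/2 = 5/2 - (-1)*I = 5/2 + I)
m((-32 + 35)/(27 + 17), -31) - A(M(-2, -1)) = 67 - (5/2 - 2*(-2)) = 67 - (5/2 + 4) = 67 - 1*13/2 = 67 - 13/2 = 121/2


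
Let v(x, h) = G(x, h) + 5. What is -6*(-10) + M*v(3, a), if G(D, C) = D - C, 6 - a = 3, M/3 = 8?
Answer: 180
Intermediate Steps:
M = 24 (M = 3*8 = 24)
a = 3 (a = 6 - 1*3 = 6 - 3 = 3)
v(x, h) = 5 + x - h (v(x, h) = (x - h) + 5 = 5 + x - h)
-6*(-10) + M*v(3, a) = -6*(-10) + 24*(5 + 3 - 1*3) = 60 + 24*(5 + 3 - 3) = 60 + 24*5 = 60 + 120 = 180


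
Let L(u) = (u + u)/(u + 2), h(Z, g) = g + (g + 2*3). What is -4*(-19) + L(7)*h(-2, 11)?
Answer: 1076/9 ≈ 119.56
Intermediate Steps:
h(Z, g) = 6 + 2*g (h(Z, g) = g + (g + 6) = g + (6 + g) = 6 + 2*g)
L(u) = 2*u/(2 + u) (L(u) = (2*u)/(2 + u) = 2*u/(2 + u))
-4*(-19) + L(7)*h(-2, 11) = -4*(-19) + (2*7/(2 + 7))*(6 + 2*11) = 76 + (2*7/9)*(6 + 22) = 76 + (2*7*(⅑))*28 = 76 + (14/9)*28 = 76 + 392/9 = 1076/9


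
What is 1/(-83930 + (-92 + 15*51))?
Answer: -1/83257 ≈ -1.2011e-5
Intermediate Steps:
1/(-83930 + (-92 + 15*51)) = 1/(-83930 + (-92 + 765)) = 1/(-83930 + 673) = 1/(-83257) = -1/83257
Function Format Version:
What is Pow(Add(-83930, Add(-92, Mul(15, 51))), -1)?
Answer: Rational(-1, 83257) ≈ -1.2011e-5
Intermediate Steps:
Pow(Add(-83930, Add(-92, Mul(15, 51))), -1) = Pow(Add(-83930, Add(-92, 765)), -1) = Pow(Add(-83930, 673), -1) = Pow(-83257, -1) = Rational(-1, 83257)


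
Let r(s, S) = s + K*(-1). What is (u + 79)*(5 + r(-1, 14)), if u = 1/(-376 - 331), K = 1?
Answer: 167556/707 ≈ 237.00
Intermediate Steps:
u = -1/707 (u = 1/(-707) = -1/707 ≈ -0.0014144)
r(s, S) = -1 + s (r(s, S) = s + 1*(-1) = s - 1 = -1 + s)
(u + 79)*(5 + r(-1, 14)) = (-1/707 + 79)*(5 + (-1 - 1)) = 55852*(5 - 2)/707 = (55852/707)*3 = 167556/707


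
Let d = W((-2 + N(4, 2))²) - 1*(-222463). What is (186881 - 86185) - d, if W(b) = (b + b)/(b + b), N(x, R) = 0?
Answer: -121768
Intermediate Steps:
W(b) = 1 (W(b) = (2*b)/((2*b)) = (2*b)*(1/(2*b)) = 1)
d = 222464 (d = 1 - 1*(-222463) = 1 + 222463 = 222464)
(186881 - 86185) - d = (186881 - 86185) - 1*222464 = 100696 - 222464 = -121768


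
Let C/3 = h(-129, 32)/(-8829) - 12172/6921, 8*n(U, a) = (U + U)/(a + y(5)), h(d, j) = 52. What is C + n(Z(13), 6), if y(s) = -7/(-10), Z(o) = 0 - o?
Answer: -1752522335/303264378 ≈ -5.7789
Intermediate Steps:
Z(o) = -o
y(s) = 7/10 (y(s) = -7*(-1/10) = 7/10)
n(U, a) = U/(4*(7/10 + a)) (n(U, a) = ((U + U)/(a + 7/10))/8 = ((2*U)/(7/10 + a))/8 = (2*U/(7/10 + a))/8 = U/(4*(7/10 + a)))
C = -11980720/2263167 (C = 3*(52/(-8829) - 12172/6921) = 3*(52*(-1/8829) - 12172*1/6921) = 3*(-52/8829 - 12172/6921) = 3*(-11980720/6789501) = -11980720/2263167 ≈ -5.2938)
C + n(Z(13), 6) = -11980720/2263167 + 5*(-1*13)/(2*(7 + 10*6)) = -11980720/2263167 + (5/2)*(-13)/(7 + 60) = -11980720/2263167 + (5/2)*(-13)/67 = -11980720/2263167 + (5/2)*(-13)*(1/67) = -11980720/2263167 - 65/134 = -1752522335/303264378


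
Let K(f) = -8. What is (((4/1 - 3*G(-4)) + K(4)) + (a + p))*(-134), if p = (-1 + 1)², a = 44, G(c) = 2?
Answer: -4556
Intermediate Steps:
p = 0 (p = 0² = 0)
(((4/1 - 3*G(-4)) + K(4)) + (a + p))*(-134) = (((4/1 - 3*2) - 8) + (44 + 0))*(-134) = (((4*1 - 6) - 8) + 44)*(-134) = (((4 - 6) - 8) + 44)*(-134) = ((-2 - 8) + 44)*(-134) = (-10 + 44)*(-134) = 34*(-134) = -4556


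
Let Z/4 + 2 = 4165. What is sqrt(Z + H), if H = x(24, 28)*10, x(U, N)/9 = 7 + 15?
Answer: 2*sqrt(4658) ≈ 136.50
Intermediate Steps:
Z = 16652 (Z = -8 + 4*4165 = -8 + 16660 = 16652)
x(U, N) = 198 (x(U, N) = 9*(7 + 15) = 9*22 = 198)
H = 1980 (H = 198*10 = 1980)
sqrt(Z + H) = sqrt(16652 + 1980) = sqrt(18632) = 2*sqrt(4658)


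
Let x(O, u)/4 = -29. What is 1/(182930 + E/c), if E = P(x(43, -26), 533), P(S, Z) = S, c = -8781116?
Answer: 2195279/401582387499 ≈ 5.4666e-6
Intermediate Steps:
x(O, u) = -116 (x(O, u) = 4*(-29) = -116)
E = -116
1/(182930 + E/c) = 1/(182930 - 116/(-8781116)) = 1/(182930 - 116*(-1/8781116)) = 1/(182930 + 29/2195279) = 1/(401582387499/2195279) = 2195279/401582387499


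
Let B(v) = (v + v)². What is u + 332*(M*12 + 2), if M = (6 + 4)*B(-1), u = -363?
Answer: 159661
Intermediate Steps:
B(v) = 4*v² (B(v) = (2*v)² = 4*v²)
M = 40 (M = (6 + 4)*(4*(-1)²) = 10*(4*1) = 10*4 = 40)
u + 332*(M*12 + 2) = -363 + 332*(40*12 + 2) = -363 + 332*(480 + 2) = -363 + 332*482 = -363 + 160024 = 159661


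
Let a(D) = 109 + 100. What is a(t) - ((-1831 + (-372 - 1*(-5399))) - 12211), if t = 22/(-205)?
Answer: 9224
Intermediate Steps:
t = -22/205 (t = 22*(-1/205) = -22/205 ≈ -0.10732)
a(D) = 209
a(t) - ((-1831 + (-372 - 1*(-5399))) - 12211) = 209 - ((-1831 + (-372 - 1*(-5399))) - 12211) = 209 - ((-1831 + (-372 + 5399)) - 12211) = 209 - ((-1831 + 5027) - 12211) = 209 - (3196 - 12211) = 209 - 1*(-9015) = 209 + 9015 = 9224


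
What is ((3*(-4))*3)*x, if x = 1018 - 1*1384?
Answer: 13176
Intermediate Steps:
x = -366 (x = 1018 - 1384 = -366)
((3*(-4))*3)*x = ((3*(-4))*3)*(-366) = -12*3*(-366) = -36*(-366) = 13176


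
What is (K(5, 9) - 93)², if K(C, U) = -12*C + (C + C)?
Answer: 20449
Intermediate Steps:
K(C, U) = -10*C (K(C, U) = -12*C + 2*C = -10*C)
(K(5, 9) - 93)² = (-10*5 - 93)² = (-50 - 93)² = (-143)² = 20449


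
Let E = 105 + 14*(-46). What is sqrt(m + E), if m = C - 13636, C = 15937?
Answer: sqrt(1762) ≈ 41.976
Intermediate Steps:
m = 2301 (m = 15937 - 13636 = 2301)
E = -539 (E = 105 - 644 = -539)
sqrt(m + E) = sqrt(2301 - 539) = sqrt(1762)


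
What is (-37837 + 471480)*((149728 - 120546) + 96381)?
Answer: 54449516009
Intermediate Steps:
(-37837 + 471480)*((149728 - 120546) + 96381) = 433643*(29182 + 96381) = 433643*125563 = 54449516009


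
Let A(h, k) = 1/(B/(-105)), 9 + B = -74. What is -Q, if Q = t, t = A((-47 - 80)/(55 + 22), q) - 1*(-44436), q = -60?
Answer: -3688293/83 ≈ -44437.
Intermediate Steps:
B = -83 (B = -9 - 74 = -83)
A(h, k) = 105/83 (A(h, k) = 1/(-83/(-105)) = 1/(-83*(-1/105)) = 1/(83/105) = 105/83)
t = 3688293/83 (t = 105/83 - 1*(-44436) = 105/83 + 44436 = 3688293/83 ≈ 44437.)
Q = 3688293/83 ≈ 44437.
-Q = -1*3688293/83 = -3688293/83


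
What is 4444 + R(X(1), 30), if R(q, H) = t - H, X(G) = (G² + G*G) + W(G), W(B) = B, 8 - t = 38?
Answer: 4384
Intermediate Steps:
t = -30 (t = 8 - 1*38 = 8 - 38 = -30)
X(G) = G + 2*G² (X(G) = (G² + G*G) + G = (G² + G²) + G = 2*G² + G = G + 2*G²)
R(q, H) = -30 - H
4444 + R(X(1), 30) = 4444 + (-30 - 1*30) = 4444 + (-30 - 30) = 4444 - 60 = 4384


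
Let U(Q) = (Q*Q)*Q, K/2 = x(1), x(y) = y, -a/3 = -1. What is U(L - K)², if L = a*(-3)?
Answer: 1771561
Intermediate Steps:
a = 3 (a = -3*(-1) = 3)
L = -9 (L = 3*(-3) = -9)
K = 2 (K = 2*1 = 2)
U(Q) = Q³ (U(Q) = Q²*Q = Q³)
U(L - K)² = ((-9 - 1*2)³)² = ((-9 - 2)³)² = ((-11)³)² = (-1331)² = 1771561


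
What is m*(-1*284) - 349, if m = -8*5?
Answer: 11011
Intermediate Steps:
m = -40
m*(-1*284) - 349 = -(-40)*284 - 349 = -40*(-284) - 349 = 11360 - 349 = 11011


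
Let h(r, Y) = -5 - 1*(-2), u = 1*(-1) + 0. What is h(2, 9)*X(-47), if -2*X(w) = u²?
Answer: 3/2 ≈ 1.5000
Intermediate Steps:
u = -1 (u = -1 + 0 = -1)
h(r, Y) = -3 (h(r, Y) = -5 + 2 = -3)
X(w) = -½ (X(w) = -½*(-1)² = -½*1 = -½)
h(2, 9)*X(-47) = -3*(-½) = 3/2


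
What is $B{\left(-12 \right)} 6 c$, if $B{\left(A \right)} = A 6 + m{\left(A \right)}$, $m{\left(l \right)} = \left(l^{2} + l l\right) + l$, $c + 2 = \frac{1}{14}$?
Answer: $- \frac{16524}{7} \approx -2360.6$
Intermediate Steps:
$c = - \frac{27}{14}$ ($c = -2 + \frac{1}{14} = - \frac{27}{14} \approx -1.9286$)
$m{\left(l \right)} = l + 2 l^{2}$ ($m{\left(l \right)} = \left(l^{2} + l^{2}\right) + l = 2 l^{2} + l = l + 2 l^{2}$)
$B{\left(A \right)} = 6 A + A \left(1 + 2 A\right)$ ($B{\left(A \right)} = A 6 + A \left(1 + 2 A\right) = 6 A + A \left(1 + 2 A\right)$)
$B{\left(-12 \right)} 6 c = - 12 \left(7 + 2 \left(-12\right)\right) 6 \left(- \frac{27}{14}\right) = - 12 \left(7 - 24\right) \left(- \frac{81}{7}\right) = \left(-12\right) \left(-17\right) \left(- \frac{81}{7}\right) = 204 \left(- \frac{81}{7}\right) = - \frac{16524}{7}$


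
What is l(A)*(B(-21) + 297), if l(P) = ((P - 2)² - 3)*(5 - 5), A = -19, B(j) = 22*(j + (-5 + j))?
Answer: 0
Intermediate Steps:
B(j) = -110 + 44*j (B(j) = 22*(-5 + 2*j) = -110 + 44*j)
l(P) = 0 (l(P) = ((-2 + P)² - 3)*0 = (-3 + (-2 + P)²)*0 = 0)
l(A)*(B(-21) + 297) = 0*((-110 + 44*(-21)) + 297) = 0*((-110 - 924) + 297) = 0*(-1034 + 297) = 0*(-737) = 0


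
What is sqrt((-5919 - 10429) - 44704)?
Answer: 2*I*sqrt(15263) ≈ 247.09*I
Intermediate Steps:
sqrt((-5919 - 10429) - 44704) = sqrt(-16348 - 44704) = sqrt(-61052) = 2*I*sqrt(15263)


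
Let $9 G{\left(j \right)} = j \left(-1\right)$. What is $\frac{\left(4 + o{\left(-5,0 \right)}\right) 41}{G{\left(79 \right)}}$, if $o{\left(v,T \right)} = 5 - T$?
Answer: $- \frac{3321}{79} \approx -42.038$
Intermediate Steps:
$G{\left(j \right)} = - \frac{j}{9}$ ($G{\left(j \right)} = \frac{j \left(-1\right)}{9} = \frac{\left(-1\right) j}{9} = - \frac{j}{9}$)
$\frac{\left(4 + o{\left(-5,0 \right)}\right) 41}{G{\left(79 \right)}} = \frac{\left(4 + \left(5 - 0\right)\right) 41}{\left(- \frac{1}{9}\right) 79} = \frac{\left(4 + \left(5 + 0\right)\right) 41}{- \frac{79}{9}} = \left(4 + 5\right) 41 \left(- \frac{9}{79}\right) = 9 \cdot 41 \left(- \frac{9}{79}\right) = 369 \left(- \frac{9}{79}\right) = - \frac{3321}{79}$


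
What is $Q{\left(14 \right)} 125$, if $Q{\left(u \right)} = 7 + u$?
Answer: $2625$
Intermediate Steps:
$Q{\left(14 \right)} 125 = \left(7 + 14\right) 125 = 21 \cdot 125 = 2625$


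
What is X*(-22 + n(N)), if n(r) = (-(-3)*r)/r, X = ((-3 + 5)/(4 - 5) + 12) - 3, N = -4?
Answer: -133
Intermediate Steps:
X = 7 (X = (2/(-1) + 12) - 3 = (2*(-1) + 12) - 3 = (-2 + 12) - 3 = 10 - 3 = 7)
n(r) = 3 (n(r) = (3*r)/r = 3)
X*(-22 + n(N)) = 7*(-22 + 3) = 7*(-19) = -133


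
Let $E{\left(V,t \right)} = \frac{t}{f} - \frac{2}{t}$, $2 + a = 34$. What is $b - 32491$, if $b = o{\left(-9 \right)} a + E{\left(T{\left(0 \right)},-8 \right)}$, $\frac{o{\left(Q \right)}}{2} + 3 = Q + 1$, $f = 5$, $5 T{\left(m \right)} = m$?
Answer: $- \frac{663927}{20} \approx -33196.0$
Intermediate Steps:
$T{\left(m \right)} = \frac{m}{5}$
$a = 32$ ($a = -2 + 34 = 32$)
$o{\left(Q \right)} = -4 + 2 Q$ ($o{\left(Q \right)} = -6 + 2 \left(Q + 1\right) = -6 + 2 \left(1 + Q\right) = -6 + \left(2 + 2 Q\right) = -4 + 2 Q$)
$E{\left(V,t \right)} = - \frac{2}{t} + \frac{t}{5}$ ($E{\left(V,t \right)} = \frac{t}{5} - \frac{2}{t} = - \frac{2}{t} + \frac{t}{5}$)
$b = - \frac{14107}{20}$ ($b = \left(-4 + 2 \left(-9\right)\right) 32 + \left(- \frac{2}{-8} + \frac{1}{5} \left(-8\right)\right) = \left(-4 - 18\right) 32 - \frac{27}{20} = \left(-22\right) 32 + \left(\frac{1}{4} - \frac{8}{5}\right) = -704 - \frac{27}{20} = - \frac{14107}{20} \approx -705.35$)
$b - 32491 = - \frac{14107}{20} - 32491 = - \frac{663927}{20}$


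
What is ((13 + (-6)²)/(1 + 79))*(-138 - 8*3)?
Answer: -3969/40 ≈ -99.225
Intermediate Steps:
((13 + (-6)²)/(1 + 79))*(-138 - 8*3) = ((13 + 36)/80)*(-138 - 24) = (49*(1/80))*(-162) = (49/80)*(-162) = -3969/40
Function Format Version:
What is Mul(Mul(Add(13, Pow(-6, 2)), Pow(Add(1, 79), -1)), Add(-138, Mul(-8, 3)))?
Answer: Rational(-3969, 40) ≈ -99.225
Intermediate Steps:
Mul(Mul(Add(13, Pow(-6, 2)), Pow(Add(1, 79), -1)), Add(-138, Mul(-8, 3))) = Mul(Mul(Add(13, 36), Pow(80, -1)), Add(-138, -24)) = Mul(Mul(49, Rational(1, 80)), -162) = Mul(Rational(49, 80), -162) = Rational(-3969, 40)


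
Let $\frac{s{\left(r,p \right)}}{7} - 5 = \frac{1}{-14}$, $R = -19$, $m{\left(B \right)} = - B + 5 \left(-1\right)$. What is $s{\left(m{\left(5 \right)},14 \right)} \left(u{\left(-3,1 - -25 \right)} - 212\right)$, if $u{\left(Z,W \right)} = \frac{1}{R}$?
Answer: $- \frac{278001}{38} \approx -7315.8$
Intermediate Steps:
$m{\left(B \right)} = -5 - B$ ($m{\left(B \right)} = - B - 5 = -5 - B$)
$s{\left(r,p \right)} = \frac{69}{2}$ ($s{\left(r,p \right)} = 35 + \frac{7}{-14} = 35 + 7 \left(- \frac{1}{14}\right) = 35 - \frac{1}{2} = \frac{69}{2}$)
$u{\left(Z,W \right)} = - \frac{1}{19}$ ($u{\left(Z,W \right)} = \frac{1}{-19} = - \frac{1}{19}$)
$s{\left(m{\left(5 \right)},14 \right)} \left(u{\left(-3,1 - -25 \right)} - 212\right) = \frac{69 \left(- \frac{1}{19} - 212\right)}{2} = \frac{69}{2} \left(- \frac{4029}{19}\right) = - \frac{278001}{38}$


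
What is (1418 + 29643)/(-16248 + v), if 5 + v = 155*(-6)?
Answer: -31061/17183 ≈ -1.8077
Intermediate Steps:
v = -935 (v = -5 + 155*(-6) = -5 - 930 = -935)
(1418 + 29643)/(-16248 + v) = (1418 + 29643)/(-16248 - 935) = 31061/(-17183) = 31061*(-1/17183) = -31061/17183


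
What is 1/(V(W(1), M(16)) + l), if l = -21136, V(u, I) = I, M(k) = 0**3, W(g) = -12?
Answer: -1/21136 ≈ -4.7313e-5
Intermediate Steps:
M(k) = 0
1/(V(W(1), M(16)) + l) = 1/(0 - 21136) = 1/(-21136) = -1/21136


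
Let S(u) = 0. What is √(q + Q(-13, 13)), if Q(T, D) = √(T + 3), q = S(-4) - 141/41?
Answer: √(-5781 + 1681*I*√10)/41 ≈ 0.78514 + 2.0138*I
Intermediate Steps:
q = -141/41 (q = 0 - 141/41 = -141/41 ≈ -3.4390)
Q(T, D) = √(3 + T)
√(q + Q(-13, 13)) = √(-141/41 + √(3 - 13)) = √(-141/41 + √(-10)) = √(-141/41 + I*√10)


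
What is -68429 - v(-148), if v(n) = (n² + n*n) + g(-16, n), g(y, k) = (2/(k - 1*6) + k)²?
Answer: -795344782/5929 ≈ -1.3414e+5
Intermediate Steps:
g(y, k) = (k + 2/(-6 + k))² (g(y, k) = (2/(k - 6) + k)² = (2/(-6 + k) + k)² = (k + 2/(-6 + k))²)
v(n) = 2*n² + (2 + n² - 6*n)²/(-6 + n)² (v(n) = (n² + n*n) + (2 + n² - 6*n)²/(-6 + n)² = (n² + n²) + (2 + n² - 6*n)²/(-6 + n)² = 2*n² + (2 + n² - 6*n)²/(-6 + n)²)
-68429 - v(-148) = -68429 - (2*(-148)² + (2 + (-148)² - 6*(-148))²/(-6 - 148)²) = -68429 - (2*21904 + (2 + 21904 + 888)²/(-154)²) = -68429 - (43808 + (1/23716)*22794²) = -68429 - (43808 + (1/23716)*519566436) = -68429 - (43808 + 129891609/5929) = -68429 - 1*389629241/5929 = -68429 - 389629241/5929 = -795344782/5929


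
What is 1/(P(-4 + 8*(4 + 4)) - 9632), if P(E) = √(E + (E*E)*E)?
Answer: -2408/23139841 - √54015/46279682 ≈ -0.00010908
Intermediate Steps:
P(E) = √(E + E³) (P(E) = √(E + E²*E) = √(E + E³))
1/(P(-4 + 8*(4 + 4)) - 9632) = 1/(√((-4 + 8*(4 + 4)) + (-4 + 8*(4 + 4))³) - 9632) = 1/(√((-4 + 8*8) + (-4 + 8*8)³) - 9632) = 1/(√((-4 + 64) + (-4 + 64)³) - 9632) = 1/(√(60 + 60³) - 9632) = 1/(√(60 + 216000) - 9632) = 1/(√216060 - 9632) = 1/(2*√54015 - 9632) = 1/(-9632 + 2*√54015)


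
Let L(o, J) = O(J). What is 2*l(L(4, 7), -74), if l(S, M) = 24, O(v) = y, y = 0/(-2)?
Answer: 48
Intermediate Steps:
y = 0 (y = 0*(-1/2) = 0)
O(v) = 0
L(o, J) = 0
2*l(L(4, 7), -74) = 2*24 = 48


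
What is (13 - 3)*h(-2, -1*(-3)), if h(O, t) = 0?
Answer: 0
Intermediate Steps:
(13 - 3)*h(-2, -1*(-3)) = (13 - 3)*0 = 10*0 = 0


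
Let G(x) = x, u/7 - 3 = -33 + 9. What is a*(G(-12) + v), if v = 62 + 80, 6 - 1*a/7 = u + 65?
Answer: 80080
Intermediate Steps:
u = -147 (u = 21 + 7*(-33 + 9) = 21 + 7*(-24) = 21 - 168 = -147)
a = 616 (a = 42 - 7*(-147 + 65) = 42 - 7*(-82) = 42 + 574 = 616)
v = 142
a*(G(-12) + v) = 616*(-12 + 142) = 616*130 = 80080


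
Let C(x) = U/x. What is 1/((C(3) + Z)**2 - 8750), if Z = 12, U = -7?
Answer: -9/77909 ≈ -0.00011552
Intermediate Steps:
C(x) = -7/x
1/((C(3) + Z)**2 - 8750) = 1/((-7/3 + 12)**2 - 8750) = 1/((29/3)**2 - 8750) = 1/(841/9 - 8750) = 1/(-77909/9) = -9/77909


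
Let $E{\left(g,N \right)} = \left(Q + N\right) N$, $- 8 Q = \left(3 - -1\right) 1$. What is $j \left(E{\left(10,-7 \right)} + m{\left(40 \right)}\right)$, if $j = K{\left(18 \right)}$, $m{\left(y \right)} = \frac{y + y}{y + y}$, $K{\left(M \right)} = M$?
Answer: $963$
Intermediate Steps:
$m{\left(y \right)} = 1$ ($m{\left(y \right)} = \frac{2 y}{2 y} = 2 y \frac{1}{2 y} = 1$)
$j = 18$
$Q = - \frac{1}{2}$ ($Q = - \frac{\left(3 - -1\right) 1}{8} = - \frac{\left(3 + 1\right) 1}{8} = - \frac{4 \cdot 1}{8} = \left(- \frac{1}{8}\right) 4 = - \frac{1}{2} \approx -0.5$)
$E{\left(g,N \right)} = N \left(- \frac{1}{2} + N\right)$ ($E{\left(g,N \right)} = \left(- \frac{1}{2} + N\right) N = N \left(- \frac{1}{2} + N\right)$)
$j \left(E{\left(10,-7 \right)} + m{\left(40 \right)}\right) = 18 \left(- 7 \left(- \frac{1}{2} - 7\right) + 1\right) = 18 \left(\left(-7\right) \left(- \frac{15}{2}\right) + 1\right) = 18 \left(\frac{105}{2} + 1\right) = 18 \cdot \frac{107}{2} = 963$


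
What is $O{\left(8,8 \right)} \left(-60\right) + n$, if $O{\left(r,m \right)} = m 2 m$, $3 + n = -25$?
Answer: $-7708$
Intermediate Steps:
$n = -28$ ($n = -3 - 25 = -28$)
$O{\left(r,m \right)} = 2 m^{2}$ ($O{\left(r,m \right)} = 2 m m = 2 m^{2}$)
$O{\left(8,8 \right)} \left(-60\right) + n = 2 \cdot 8^{2} \left(-60\right) - 28 = 2 \cdot 64 \left(-60\right) - 28 = 128 \left(-60\right) - 28 = -7680 - 28 = -7708$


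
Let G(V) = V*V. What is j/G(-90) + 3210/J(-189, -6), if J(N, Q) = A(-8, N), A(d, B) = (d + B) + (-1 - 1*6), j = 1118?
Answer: -536936/34425 ≈ -15.597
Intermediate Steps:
A(d, B) = -7 + B + d (A(d, B) = (B + d) + (-1 - 6) = (B + d) - 7 = -7 + B + d)
J(N, Q) = -15 + N (J(N, Q) = -7 + N - 8 = -15 + N)
G(V) = V²
j/G(-90) + 3210/J(-189, -6) = 1118/((-90)²) + 3210/(-15 - 189) = 1118/8100 + 3210/(-204) = 1118*(1/8100) + 3210*(-1/204) = 559/4050 - 535/34 = -536936/34425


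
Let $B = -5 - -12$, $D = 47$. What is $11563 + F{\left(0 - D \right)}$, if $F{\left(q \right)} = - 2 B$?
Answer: $11549$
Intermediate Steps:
$B = 7$ ($B = -5 + 12 = 7$)
$F{\left(q \right)} = -14$ ($F{\left(q \right)} = \left(-2\right) 7 = -14$)
$11563 + F{\left(0 - D \right)} = 11563 - 14 = 11549$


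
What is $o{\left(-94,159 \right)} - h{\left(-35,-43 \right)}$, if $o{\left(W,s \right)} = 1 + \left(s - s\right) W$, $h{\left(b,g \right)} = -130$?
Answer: $131$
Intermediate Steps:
$o{\left(W,s \right)} = 1$ ($o{\left(W,s \right)} = 1 + 0 W = 1 + 0 = 1$)
$o{\left(-94,159 \right)} - h{\left(-35,-43 \right)} = 1 - -130 = 1 + 130 = 131$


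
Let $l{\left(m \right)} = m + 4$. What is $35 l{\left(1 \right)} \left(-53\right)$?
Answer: $-9275$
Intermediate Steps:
$l{\left(m \right)} = 4 + m$
$35 l{\left(1 \right)} \left(-53\right) = 35 \left(4 + 1\right) \left(-53\right) = 35 \cdot 5 \left(-53\right) = 175 \left(-53\right) = -9275$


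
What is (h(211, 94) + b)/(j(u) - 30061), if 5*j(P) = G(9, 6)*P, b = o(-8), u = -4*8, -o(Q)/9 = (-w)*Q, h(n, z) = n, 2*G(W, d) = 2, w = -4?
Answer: -2495/150337 ≈ -0.016596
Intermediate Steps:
G(W, d) = 1 (G(W, d) = (1/2)*2 = 1)
o(Q) = -36*Q (o(Q) = -9*(-1*(-4))*Q = -36*Q)
u = -32
b = 288 (b = -36*(-8) = 288)
j(P) = P/5 (j(P) = (1*P)/5 = P/5)
(h(211, 94) + b)/(j(u) - 30061) = (211 + 288)/((1/5)*(-32) - 30061) = 499/(-32/5 - 30061) = 499/(-150337/5) = 499*(-5/150337) = -2495/150337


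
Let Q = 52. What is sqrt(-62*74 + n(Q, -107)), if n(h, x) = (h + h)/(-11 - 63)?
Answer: 4*I*sqrt(392681)/37 ≈ 67.745*I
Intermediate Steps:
n(h, x) = -h/37 (n(h, x) = (2*h)/(-74) = (2*h)*(-1/74) = -h/37)
sqrt(-62*74 + n(Q, -107)) = sqrt(-62*74 - 1/37*52) = sqrt(-4588 - 52/37) = sqrt(-169808/37) = 4*I*sqrt(392681)/37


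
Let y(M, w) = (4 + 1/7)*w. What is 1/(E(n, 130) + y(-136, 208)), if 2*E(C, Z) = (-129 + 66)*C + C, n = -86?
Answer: 7/24694 ≈ 0.00028347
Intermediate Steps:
E(C, Z) = -31*C (E(C, Z) = ((-129 + 66)*C + C)/2 = (-63*C + C)/2 = (-62*C)/2 = -31*C)
y(M, w) = 29*w/7 (y(M, w) = (4 + ⅐)*w = 29*w/7)
1/(E(n, 130) + y(-136, 208)) = 1/(-31*(-86) + (29/7)*208) = 1/(2666 + 6032/7) = 1/(24694/7) = 7/24694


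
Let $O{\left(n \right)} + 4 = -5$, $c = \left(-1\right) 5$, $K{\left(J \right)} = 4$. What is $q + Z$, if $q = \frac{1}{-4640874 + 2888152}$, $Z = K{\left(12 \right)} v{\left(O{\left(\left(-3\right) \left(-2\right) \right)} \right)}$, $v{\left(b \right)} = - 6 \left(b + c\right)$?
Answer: $\frac{588914591}{1752722} \approx 336.0$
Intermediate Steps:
$c = -5$
$O{\left(n \right)} = -9$ ($O{\left(n \right)} = -4 - 5 = -9$)
$v{\left(b \right)} = 30 - 6 b$ ($v{\left(b \right)} = - 6 \left(b - 5\right) = - 6 \left(-5 + b\right) = 30 - 6 b$)
$Z = 336$ ($Z = 4 \left(30 - -54\right) = 4 \left(30 + 54\right) = 4 \cdot 84 = 336$)
$q = - \frac{1}{1752722}$ ($q = \frac{1}{-1752722} = - \frac{1}{1752722} \approx -5.7054 \cdot 10^{-7}$)
$q + Z = - \frac{1}{1752722} + 336 = \frac{588914591}{1752722}$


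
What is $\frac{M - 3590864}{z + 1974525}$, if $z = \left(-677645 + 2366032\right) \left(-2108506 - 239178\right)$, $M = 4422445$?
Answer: $- \frac{831581}{3963797171183} \approx -2.0979 \cdot 10^{-7}$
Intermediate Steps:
$z = -3963799145708$ ($z = 1688387 \left(-2347684\right) = -3963799145708$)
$\frac{M - 3590864}{z + 1974525} = \frac{4422445 - 3590864}{-3963799145708 + 1974525} = \frac{831581}{-3963797171183} = 831581 \left(- \frac{1}{3963797171183}\right) = - \frac{831581}{3963797171183}$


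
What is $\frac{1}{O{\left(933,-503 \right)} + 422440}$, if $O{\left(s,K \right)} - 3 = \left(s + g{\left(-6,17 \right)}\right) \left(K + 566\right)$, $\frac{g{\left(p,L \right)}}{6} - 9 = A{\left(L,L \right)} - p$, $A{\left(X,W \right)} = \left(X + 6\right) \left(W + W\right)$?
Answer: $\frac{1}{782488} \approx 1.278 \cdot 10^{-6}$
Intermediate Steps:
$A{\left(X,W \right)} = 2 W \left(6 + X\right)$ ($A{\left(X,W \right)} = \left(6 + X\right) 2 W = 2 W \left(6 + X\right)$)
$g{\left(p,L \right)} = 54 - 6 p + 12 L \left(6 + L\right)$ ($g{\left(p,L \right)} = 54 + 6 \left(2 L \left(6 + L\right) - p\right) = 54 + 6 \left(- p + 2 L \left(6 + L\right)\right) = 54 + \left(- 6 p + 12 L \left(6 + L\right)\right) = 54 - 6 p + 12 L \left(6 + L\right)$)
$O{\left(s,K \right)} = 3 + \left(566 + K\right) \left(4782 + s\right)$ ($O{\left(s,K \right)} = 3 + \left(s + \left(54 - -36 + 12 \cdot 17 \left(6 + 17\right)\right)\right) \left(K + 566\right) = 3 + \left(s + \left(54 + 36 + 12 \cdot 17 \cdot 23\right)\right) \left(566 + K\right) = 3 + \left(s + \left(54 + 36 + 4692\right)\right) \left(566 + K\right) = 3 + \left(s + 4782\right) \left(566 + K\right) = 3 + \left(4782 + s\right) \left(566 + K\right) = 3 + \left(566 + K\right) \left(4782 + s\right)$)
$\frac{1}{O{\left(933,-503 \right)} + 422440} = \frac{1}{\left(2706615 + 566 \cdot 933 + 4782 \left(-503\right) - 469299\right) + 422440} = \frac{1}{\left(2706615 + 528078 - 2405346 - 469299\right) + 422440} = \frac{1}{360048 + 422440} = \frac{1}{782488}$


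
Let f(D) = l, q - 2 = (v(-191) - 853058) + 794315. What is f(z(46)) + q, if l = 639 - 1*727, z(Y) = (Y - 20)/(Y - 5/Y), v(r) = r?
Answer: -59020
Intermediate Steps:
z(Y) = (-20 + Y)/(Y - 5/Y)
l = -88 (l = 639 - 727 = -88)
q = -58932 (q = 2 + ((-191 - 853058) + 794315) = 2 + (-853249 + 794315) = 2 - 58934 = -58932)
f(D) = -88
f(z(46)) + q = -88 - 58932 = -59020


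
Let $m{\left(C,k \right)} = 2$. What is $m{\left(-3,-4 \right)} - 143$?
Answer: $-141$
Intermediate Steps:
$m{\left(-3,-4 \right)} - 143 = 2 - 143 = -141$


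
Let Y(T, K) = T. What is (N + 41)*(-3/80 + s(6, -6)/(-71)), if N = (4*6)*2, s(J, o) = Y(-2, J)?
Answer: -4717/5680 ≈ -0.83046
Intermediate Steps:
s(J, o) = -2
N = 48 (N = 24*2 = 48)
(N + 41)*(-3/80 + s(6, -6)/(-71)) = (48 + 41)*(-3/80 - 2/(-71)) = 89*(-3*1/80 - 2*(-1/71)) = 89*(-3/80 + 2/71) = 89*(-53/5680) = -4717/5680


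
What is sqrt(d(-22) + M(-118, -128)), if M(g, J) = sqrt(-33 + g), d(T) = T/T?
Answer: sqrt(1 + I*sqrt(151)) ≈ 2.5816 + 2.38*I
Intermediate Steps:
d(T) = 1
sqrt(d(-22) + M(-118, -128)) = sqrt(1 + sqrt(-33 - 118)) = sqrt(1 + sqrt(-151)) = sqrt(1 + I*sqrt(151))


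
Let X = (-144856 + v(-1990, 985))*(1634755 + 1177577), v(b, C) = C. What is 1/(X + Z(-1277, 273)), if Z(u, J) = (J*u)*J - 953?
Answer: -1/404708191658 ≈ -2.4709e-12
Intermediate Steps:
Z(u, J) = -953 + u*J² (Z(u, J) = u*J² - 953 = -953 + u*J²)
X = -404613017172 (X = (-144856 + 985)*(1634755 + 1177577) = -143871*2812332 = -404613017172)
1/(X + Z(-1277, 273)) = 1/(-404613017172 + (-953 - 1277*273²)) = 1/(-404613017172 + (-953 - 1277*74529)) = 1/(-404613017172 + (-953 - 95173533)) = 1/(-404613017172 - 95174486) = 1/(-404708191658) = -1/404708191658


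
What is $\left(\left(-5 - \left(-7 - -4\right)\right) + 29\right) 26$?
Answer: $702$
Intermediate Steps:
$\left(\left(-5 - \left(-7 - -4\right)\right) + 29\right) 26 = \left(\left(-5 - \left(-7 + 4\right)\right) + 29\right) 26 = \left(\left(-5 - -3\right) + 29\right) 26 = \left(\left(-5 + 3\right) + 29\right) 26 = \left(-2 + 29\right) 26 = 27 \cdot 26 = 702$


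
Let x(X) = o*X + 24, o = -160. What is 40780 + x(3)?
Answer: 40324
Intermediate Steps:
x(X) = 24 - 160*X (x(X) = -160*X + 24 = 24 - 160*X)
40780 + x(3) = 40780 + (24 - 160*3) = 40780 + (24 - 480) = 40780 - 456 = 40324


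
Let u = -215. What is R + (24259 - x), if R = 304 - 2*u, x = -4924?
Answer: 29917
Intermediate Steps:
R = 734 (R = 304 - 2*(-215) = 304 + 430 = 734)
R + (24259 - x) = 734 + (24259 - 1*(-4924)) = 734 + (24259 + 4924) = 734 + 29183 = 29917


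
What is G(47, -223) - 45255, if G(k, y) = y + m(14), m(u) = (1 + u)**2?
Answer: -45253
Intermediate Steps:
G(k, y) = 225 + y (G(k, y) = y + (1 + 14)**2 = y + 15**2 = y + 225 = 225 + y)
G(47, -223) - 45255 = (225 - 223) - 45255 = 2 - 45255 = -45253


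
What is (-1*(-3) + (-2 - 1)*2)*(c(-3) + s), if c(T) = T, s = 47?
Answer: -132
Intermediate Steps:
(-1*(-3) + (-2 - 1)*2)*(c(-3) + s) = (-1*(-3) + (-2 - 1)*2)*(-3 + 47) = (3 - 3*2)*44 = (3 - 6)*44 = -3*44 = -132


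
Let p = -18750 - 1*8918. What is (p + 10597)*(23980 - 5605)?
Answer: -313679625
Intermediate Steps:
p = -27668 (p = -18750 - 8918 = -27668)
(p + 10597)*(23980 - 5605) = (-27668 + 10597)*(23980 - 5605) = -17071*18375 = -313679625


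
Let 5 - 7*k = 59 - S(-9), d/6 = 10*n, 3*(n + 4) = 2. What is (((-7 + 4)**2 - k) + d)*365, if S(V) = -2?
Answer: -66795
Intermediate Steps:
n = -10/3 (n = -4 + (1/3)*2 = -4 + 2/3 = -10/3 ≈ -3.3333)
d = -200 (d = 6*(10*(-10/3)) = 6*(-100/3) = -200)
k = -8 (k = 5/7 - (59 - 1*(-2))/7 = 5/7 - (59 + 2)/7 = 5/7 - 1/7*61 = 5/7 - 61/7 = -8)
(((-7 + 4)**2 - k) + d)*365 = (((-7 + 4)**2 - 1*(-8)) - 200)*365 = (((-3)**2 + 8) - 200)*365 = ((9 + 8) - 200)*365 = (17 - 200)*365 = -183*365 = -66795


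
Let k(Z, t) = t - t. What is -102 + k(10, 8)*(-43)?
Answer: -102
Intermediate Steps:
k(Z, t) = 0
-102 + k(10, 8)*(-43) = -102 + 0*(-43) = -102 + 0 = -102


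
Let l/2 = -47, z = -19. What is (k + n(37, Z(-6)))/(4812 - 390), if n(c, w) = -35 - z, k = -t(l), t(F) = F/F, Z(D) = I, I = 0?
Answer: -17/4422 ≈ -0.0038444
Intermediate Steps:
Z(D) = 0
l = -94 (l = 2*(-47) = -94)
t(F) = 1
k = -1 (k = -1*1 = -1)
n(c, w) = -16 (n(c, w) = -35 - 1*(-19) = -35 + 19 = -16)
(k + n(37, Z(-6)))/(4812 - 390) = (-1 - 16)/(4812 - 390) = -17/4422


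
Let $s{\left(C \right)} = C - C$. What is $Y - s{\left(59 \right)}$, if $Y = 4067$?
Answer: $4067$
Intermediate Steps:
$s{\left(C \right)} = 0$
$Y - s{\left(59 \right)} = 4067 - 0 = 4067 + 0 = 4067$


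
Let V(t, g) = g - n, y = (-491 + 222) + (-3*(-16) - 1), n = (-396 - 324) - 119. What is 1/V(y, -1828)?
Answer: -1/989 ≈ -0.0010111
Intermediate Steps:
n = -839 (n = -720 - 119 = -839)
y = -222 (y = -269 + (48 - 1) = -269 + 47 = -222)
V(t, g) = 839 + g (V(t, g) = g - 1*(-839) = g + 839 = 839 + g)
1/V(y, -1828) = 1/(839 - 1828) = 1/(-989) = -1/989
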